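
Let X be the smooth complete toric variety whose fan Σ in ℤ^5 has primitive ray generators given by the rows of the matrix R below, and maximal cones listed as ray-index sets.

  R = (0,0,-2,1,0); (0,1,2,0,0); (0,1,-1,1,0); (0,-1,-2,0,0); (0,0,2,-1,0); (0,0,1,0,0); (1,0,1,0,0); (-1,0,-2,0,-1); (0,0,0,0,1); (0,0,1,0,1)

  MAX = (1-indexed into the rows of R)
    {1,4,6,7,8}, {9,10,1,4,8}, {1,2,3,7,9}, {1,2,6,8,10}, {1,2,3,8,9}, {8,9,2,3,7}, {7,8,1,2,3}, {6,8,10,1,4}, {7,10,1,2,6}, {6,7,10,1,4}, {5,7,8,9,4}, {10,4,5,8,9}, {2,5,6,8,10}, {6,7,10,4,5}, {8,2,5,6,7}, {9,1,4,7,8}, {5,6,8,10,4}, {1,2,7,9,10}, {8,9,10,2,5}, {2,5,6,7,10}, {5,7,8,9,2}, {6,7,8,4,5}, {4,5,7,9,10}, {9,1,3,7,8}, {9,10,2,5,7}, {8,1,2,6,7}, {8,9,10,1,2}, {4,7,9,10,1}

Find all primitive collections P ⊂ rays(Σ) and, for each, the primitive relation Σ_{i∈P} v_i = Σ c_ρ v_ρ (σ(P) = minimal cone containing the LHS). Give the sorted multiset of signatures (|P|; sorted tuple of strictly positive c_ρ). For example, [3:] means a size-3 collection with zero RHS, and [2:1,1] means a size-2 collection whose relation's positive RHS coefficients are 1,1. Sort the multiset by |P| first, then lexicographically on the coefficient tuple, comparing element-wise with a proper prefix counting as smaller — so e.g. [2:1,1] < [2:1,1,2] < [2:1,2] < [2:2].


Σ has 9 primitive collections:

  {1,5}:  v_{1} + v_{5} = 0 — sig = [2:]
  {2,4}:  v_{2} + v_{4} = 0 — sig = [2:]
  {6,9}:  v_{6} + v_{9} = v_{10} — sig = [2:1]
  {3,6}:  v_{3} + v_{6} = v_{1} + v_{2} — sig = [2:1,1]
  {3,10}:  v_{3} + v_{10} = v_{1} + v_{2} + v_{9} — sig = [2:1,1,1]
  {3,4}:  v_{3} + v_{4} = v_{1} + v_{7} + v_{8} + v_{9} — sig = [2:1,1,1,1]
  {3,5}:  v_{3} + v_{5} = v_{2} + v_{7} + v_{8} + v_{9} — sig = [2:1,1,1,1]
  {7,8,10}:  v_{7} + v_{8} + v_{10} = 0 — sig = [3:]
  {1,2,7,8,9}:  v_{1} + v_{2} + v_{7} + v_{8} + v_{9} = v_{3} — sig = [5:1]

so the primitive-relation signature multiset is
    |P|=2: 7 collections, coeffs (), (), (1), (1,1), (1,1,1), (1,1,1,1), (1,1,1,1)
    |P|=3: 1 collection, coeffs ()
    |P|=5: 1 collection, coeffs (1)


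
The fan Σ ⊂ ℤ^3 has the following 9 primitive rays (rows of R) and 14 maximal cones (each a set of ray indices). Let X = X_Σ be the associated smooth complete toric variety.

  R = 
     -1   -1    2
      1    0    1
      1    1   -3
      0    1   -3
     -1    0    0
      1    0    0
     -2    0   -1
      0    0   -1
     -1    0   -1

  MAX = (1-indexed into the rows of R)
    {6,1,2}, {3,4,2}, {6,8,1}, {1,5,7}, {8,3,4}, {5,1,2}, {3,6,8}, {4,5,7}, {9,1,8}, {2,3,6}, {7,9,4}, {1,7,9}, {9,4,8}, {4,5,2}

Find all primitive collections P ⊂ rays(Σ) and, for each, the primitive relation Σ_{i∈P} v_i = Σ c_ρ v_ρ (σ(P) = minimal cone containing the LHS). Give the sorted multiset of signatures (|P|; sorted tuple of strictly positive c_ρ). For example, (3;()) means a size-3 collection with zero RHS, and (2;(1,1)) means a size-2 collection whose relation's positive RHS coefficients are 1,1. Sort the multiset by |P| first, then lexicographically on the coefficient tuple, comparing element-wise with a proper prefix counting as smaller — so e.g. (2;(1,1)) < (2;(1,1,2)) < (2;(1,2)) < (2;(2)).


15 minimal non-faces of Δ(Σ) (on 9 rays):

  {2,9}:  v_{2} + v_{9} = 0  so sig = (2;())
  {5,6}:  v_{5} + v_{6} = 0  so sig = (2;())
  {1,3}:  v_{1} + v_{3} = v_{8}  so sig = (2;(1))
  {1,4}:  v_{1} + v_{4} = v_{9}  so sig = (2;(1))
  {2,7}:  v_{2} + v_{7} = v_{5}  so sig = (2;(1))
  {2,8}:  v_{2} + v_{8} = v_{6}  so sig = (2;(1))
  {3,5}:  v_{3} + v_{5} = v_{4}  so sig = (2;(1))
  {4,6}:  v_{4} + v_{6} = v_{3}  so sig = (2;(1))
  {5,8}:  v_{5} + v_{8} = v_{9}  so sig = (2;(1))
  {5,9}:  v_{5} + v_{9} = v_{7}  so sig = (2;(1))
  {6,7}:  v_{6} + v_{7} = v_{9}  so sig = (2;(1))
  {6,9}:  v_{6} + v_{9} = v_{8}  so sig = (2;(1))
  {3,7}:  v_{3} + v_{7} = v_{4} + v_{9}  so sig = (2;(1,1))
  {3,9}:  v_{3} + v_{9} = v_{4} + v_{8}  so sig = (2;(1,1))
  {7,8}:  v_{7} + v_{8} = 2·v_{9}  so sig = (2;(2))

so the primitive-relation signature multiset is
    (2;())
    (2;())
    (2;(1))
    (2;(1))
    (2;(1))
    (2;(1))
    (2;(1))
    (2;(1))
    (2;(1))
    (2;(1))
    (2;(1))
    (2;(1))
    (2;(1,1))
    (2;(1,1))
    (2;(2))


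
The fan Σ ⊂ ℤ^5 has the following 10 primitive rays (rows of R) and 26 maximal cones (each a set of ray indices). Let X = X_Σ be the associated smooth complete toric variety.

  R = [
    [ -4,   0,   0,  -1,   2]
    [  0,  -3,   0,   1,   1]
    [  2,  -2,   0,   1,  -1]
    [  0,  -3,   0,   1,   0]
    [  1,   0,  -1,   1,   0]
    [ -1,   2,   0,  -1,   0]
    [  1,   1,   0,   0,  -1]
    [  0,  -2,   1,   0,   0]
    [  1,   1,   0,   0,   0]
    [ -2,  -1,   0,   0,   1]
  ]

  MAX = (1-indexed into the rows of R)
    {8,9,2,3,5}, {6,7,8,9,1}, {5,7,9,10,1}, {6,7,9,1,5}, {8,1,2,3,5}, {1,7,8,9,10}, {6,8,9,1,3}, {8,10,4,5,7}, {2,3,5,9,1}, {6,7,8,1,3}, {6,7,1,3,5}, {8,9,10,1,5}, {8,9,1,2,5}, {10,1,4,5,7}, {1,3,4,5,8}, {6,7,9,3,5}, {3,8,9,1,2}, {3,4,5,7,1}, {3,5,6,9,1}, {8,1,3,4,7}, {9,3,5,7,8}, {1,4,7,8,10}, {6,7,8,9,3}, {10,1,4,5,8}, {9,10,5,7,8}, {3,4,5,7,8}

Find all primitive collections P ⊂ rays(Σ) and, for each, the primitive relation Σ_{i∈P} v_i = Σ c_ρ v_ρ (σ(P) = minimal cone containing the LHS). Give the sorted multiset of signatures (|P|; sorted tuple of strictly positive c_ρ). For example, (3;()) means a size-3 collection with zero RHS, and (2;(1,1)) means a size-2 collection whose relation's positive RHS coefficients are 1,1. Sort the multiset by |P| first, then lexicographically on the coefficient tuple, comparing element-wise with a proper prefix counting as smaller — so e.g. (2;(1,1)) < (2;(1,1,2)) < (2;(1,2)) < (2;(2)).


Primitive collections (12):

  P={3,10}:  v_{3} + v_{10} = v_{4}  ⟹  sig = (2;(1))
  P={2,7}:  v_{2} + v_{7} = v_{5} + v_{8}  ⟹  sig = (2;(1,1))
  P={4,9}:  v_{4} + v_{9} = v_{5} + v_{8}  ⟹  sig = (2;(1,1))
  P={6,10}:  v_{6} + v_{10} = v_{1} + v_{7}  ⟹  sig = (2;(1,1))
  P={2,6}:  v_{2} + v_{6} = v_{1} + v_{3} + v_{9}  ⟹  sig = (2;(1,1,1))
  P={4,6}:  v_{4} + v_{6} = v_{1} + v_{3} + v_{7}  ⟹  sig = (2;(1,1,1))
  P={2,4}:  v_{2} + v_{4} = v_{1} + v_{3} + 2·v_{5} + 2·v_{8}  ⟹  sig = (2;(1,1,2,2))
  P={2,10}:  v_{2} + v_{10} = v_{1} + 2·v_{5} + 2·v_{8}  ⟹  sig = (2;(1,2,2))
  P={5,6,8}:  v_{5} + v_{6} + v_{8} = 0  ⟹  sig = (3;())
  P={1,3,7,9}:  v_{1} + v_{3} + v_{7} + v_{9} = 0  ⟹  sig = (4;())
  P={1,5,7,8}:  v_{1} + v_{5} + v_{7} + v_{8} = v_{10}  ⟹  sig = (4;(1))
  P={1,3,5,8,9}:  v_{1} + v_{3} + v_{5} + v_{8} + v_{9} = v_{2}  ⟹  sig = (5;(1))

Hence PRS(X_Σ) =
{ (2;(1)),  (2;(1,1)) ×3,  (2;(1,1,1)) ×2,  (2;(1,1,2,2)),  (2;(1,2,2)),  (3;()),  (4;()),  (4;(1)),  (5;(1)) }


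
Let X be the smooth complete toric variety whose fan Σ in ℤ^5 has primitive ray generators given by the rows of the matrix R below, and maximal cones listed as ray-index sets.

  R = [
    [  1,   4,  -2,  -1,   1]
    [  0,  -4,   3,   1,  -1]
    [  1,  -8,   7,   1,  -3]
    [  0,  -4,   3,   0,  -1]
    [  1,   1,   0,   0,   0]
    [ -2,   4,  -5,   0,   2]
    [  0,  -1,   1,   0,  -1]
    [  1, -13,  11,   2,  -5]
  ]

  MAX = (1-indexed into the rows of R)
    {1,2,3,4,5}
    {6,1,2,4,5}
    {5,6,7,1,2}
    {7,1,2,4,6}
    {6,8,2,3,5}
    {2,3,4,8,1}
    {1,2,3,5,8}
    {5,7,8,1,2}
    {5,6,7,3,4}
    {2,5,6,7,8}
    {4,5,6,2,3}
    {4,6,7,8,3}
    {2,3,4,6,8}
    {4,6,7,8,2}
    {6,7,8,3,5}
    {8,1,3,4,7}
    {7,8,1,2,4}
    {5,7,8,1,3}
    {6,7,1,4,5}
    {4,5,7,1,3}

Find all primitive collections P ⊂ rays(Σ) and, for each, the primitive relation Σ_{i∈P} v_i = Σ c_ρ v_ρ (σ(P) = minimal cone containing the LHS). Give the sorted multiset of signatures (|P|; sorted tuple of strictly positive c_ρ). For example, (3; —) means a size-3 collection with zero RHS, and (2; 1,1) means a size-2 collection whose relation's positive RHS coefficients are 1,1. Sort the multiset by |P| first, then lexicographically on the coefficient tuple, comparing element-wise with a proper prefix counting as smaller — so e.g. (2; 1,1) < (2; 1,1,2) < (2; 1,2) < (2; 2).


5 minimal non-faces of Δ(Σ) (on 8 rays):

  {1,3,6}:  v_{1} + v_{3} + v_{6} = 0  →  sig = (3; —)
  {2,3,7}:  v_{2} + v_{3} + v_{7} = v_{8}  →  sig = (3; 1)
  {1,6,8}:  v_{1} + v_{6} + v_{8} = v_{2} + v_{7}  →  sig = (3; 1,1)
  {4,5,8}:  v_{4} + v_{5} + v_{8} = 2·v_{3}  →  sig = (3; 2)
  {2,4,5,7}:  v_{2} + v_{4} + v_{5} + v_{7} = v_{3}  →  sig = (4; 1)

Sorted signature multiset PRS(X):
{ (3; —),  (3; 1),  (3; 1,1),  (3; 2),  (4; 1) }


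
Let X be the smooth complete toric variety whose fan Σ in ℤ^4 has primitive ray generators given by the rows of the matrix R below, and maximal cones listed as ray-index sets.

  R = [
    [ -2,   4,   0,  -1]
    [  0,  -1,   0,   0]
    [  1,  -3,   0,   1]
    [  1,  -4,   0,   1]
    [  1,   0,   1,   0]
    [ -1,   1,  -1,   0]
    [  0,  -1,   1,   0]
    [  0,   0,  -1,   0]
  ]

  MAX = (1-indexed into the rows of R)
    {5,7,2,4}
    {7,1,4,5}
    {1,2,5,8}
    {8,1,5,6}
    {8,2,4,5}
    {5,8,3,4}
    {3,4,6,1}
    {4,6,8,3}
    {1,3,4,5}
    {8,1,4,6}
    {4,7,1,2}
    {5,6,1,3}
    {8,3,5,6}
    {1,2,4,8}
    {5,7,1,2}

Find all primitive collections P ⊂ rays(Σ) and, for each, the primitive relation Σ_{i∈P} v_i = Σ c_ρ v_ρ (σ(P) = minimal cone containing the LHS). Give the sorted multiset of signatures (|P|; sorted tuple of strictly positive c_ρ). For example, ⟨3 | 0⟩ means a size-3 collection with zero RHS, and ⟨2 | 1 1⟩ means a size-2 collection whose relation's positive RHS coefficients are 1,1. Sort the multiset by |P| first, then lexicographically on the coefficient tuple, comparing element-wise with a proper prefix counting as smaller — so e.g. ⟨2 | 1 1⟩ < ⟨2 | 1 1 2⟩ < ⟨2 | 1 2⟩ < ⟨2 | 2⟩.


The 9 primitive collections of Σ (r=8, n=4):

  {2,3}:  v_{2} + v_{3} = v_{4}  ⇒ sig = ⟨2 | 1⟩
  {7,8}:  v_{7} + v_{8} = v_{2}  ⇒ sig = ⟨2 | 1⟩
  {6,7}:  v_{6} + v_{7} = v_{1} + v_{4}  ⇒ sig = ⟨2 | 1 1⟩
  {2,6}:  v_{2} + v_{6} = v_{1} + v_{4} + v_{8}  ⇒ sig = ⟨2 | 1 1 1⟩
  {3,7}:  v_{3} + v_{7} = v_{1} + 2·v_{4} + v_{5}  ⇒ sig = ⟨2 | 1 1 2⟩
  {1,3,8}:  v_{1} + v_{3} + v_{8} = v_{6}  ⇒ sig = ⟨3 | 1⟩
  {4,5,6}:  v_{4} + v_{5} + v_{6} = v_{3}  ⇒ sig = ⟨3 | 1⟩
  {1,4,5,8}:  v_{1} + v_{4} + v_{5} + v_{8} = 0  ⇒ sig = ⟨4 | 0⟩
  {1,2,4,5}:  v_{1} + v_{2} + v_{4} + v_{5} = v_{7}  ⇒ sig = ⟨4 | 1⟩

Sorted signature multiset PRS(X):
[⟨2 | 1⟩, ⟨2 | 1⟩, ⟨2 | 1 1⟩, ⟨2 | 1 1 1⟩, ⟨2 | 1 1 2⟩, ⟨3 | 1⟩, ⟨3 | 1⟩, ⟨4 | 0⟩, ⟨4 | 1⟩]


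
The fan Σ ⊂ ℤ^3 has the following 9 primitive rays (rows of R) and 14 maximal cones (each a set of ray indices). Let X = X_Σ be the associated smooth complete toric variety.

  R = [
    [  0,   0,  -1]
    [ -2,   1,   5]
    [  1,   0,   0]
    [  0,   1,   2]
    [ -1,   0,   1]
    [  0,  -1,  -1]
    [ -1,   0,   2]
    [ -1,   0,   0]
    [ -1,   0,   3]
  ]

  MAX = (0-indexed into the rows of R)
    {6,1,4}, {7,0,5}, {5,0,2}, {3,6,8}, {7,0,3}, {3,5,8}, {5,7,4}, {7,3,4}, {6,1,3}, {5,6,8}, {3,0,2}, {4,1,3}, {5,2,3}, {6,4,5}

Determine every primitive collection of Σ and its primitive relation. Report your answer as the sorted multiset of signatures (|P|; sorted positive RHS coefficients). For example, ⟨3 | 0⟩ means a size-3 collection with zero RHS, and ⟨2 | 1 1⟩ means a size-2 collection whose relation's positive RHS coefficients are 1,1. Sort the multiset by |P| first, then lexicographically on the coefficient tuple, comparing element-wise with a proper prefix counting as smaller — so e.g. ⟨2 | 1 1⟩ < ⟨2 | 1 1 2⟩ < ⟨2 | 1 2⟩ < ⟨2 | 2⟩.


The 20 primitive collections of Σ (r=9, n=3):

  P={2,7}:  v_{2} + v_{7} = 0 — sig = ⟨2 | 0⟩
  P={0,4}:  v_{0} + v_{4} = v_{7} — sig = ⟨2 | 1⟩
  P={0,6}:  v_{0} + v_{6} = v_{4} — sig = ⟨2 | 1⟩
  P={0,8}:  v_{0} + v_{8} = v_{6} — sig = ⟨2 | 1⟩
  P={1,2}:  v_{1} + v_{2} = v_{3} + v_{8} — sig = ⟨2 | 1 1⟩
  P={2,4}:  v_{2} + v_{4} = v_{3} + v_{5} — sig = ⟨2 | 1 1⟩
  P={7,8}:  v_{7} + v_{8} = v_{4} + v_{6} — sig = ⟨2 | 1 1⟩
  P={0,1}:  v_{0} + v_{1} = v_{3} + 2·v_{4} — sig = ⟨2 | 1 2⟩
  P={1,7}:  v_{1} + v_{7} = v_{3} + 3·v_{4} — sig = ⟨2 | 1 3⟩
  P={1,8}:  v_{1} + v_{8} = v_{3} + 3·v_{6} — sig = ⟨2 | 1 3⟩
  P={1,5}:  v_{1} + v_{5} = 2·v_{6} — sig = ⟨2 | 2⟩
  P={4,8}:  v_{4} + v_{8} = 2·v_{6} — sig = ⟨2 | 2⟩
  P={6,7}:  v_{6} + v_{7} = 2·v_{4} — sig = ⟨2 | 2⟩
  P={2,6}:  v_{2} + v_{6} = 2·v_{3} + 2·v_{5} — sig = ⟨2 | 2 2⟩
  P={2,8}:  v_{2} + v_{8} = 3·v_{3} + 3·v_{5} — sig = ⟨2 | 3 3⟩
  P={0,3,5}:  v_{0} + v_{3} + v_{5} = 0 — sig = ⟨3 | 0⟩
  P={3,4,5}:  v_{3} + v_{4} + v_{5} = v_{6} — sig = ⟨3 | 1⟩
  P={3,4,6}:  v_{3} + v_{4} + v_{6} = v_{1} — sig = ⟨3 | 1⟩
  P={3,5,6}:  v_{3} + v_{5} + v_{6} = v_{8} — sig = ⟨3 | 1⟩
  P={3,5,7}:  v_{3} + v_{5} + v_{7} = v_{4} — sig = ⟨3 | 1⟩

so the primitive-relation signature multiset is
[⟨2 | 0⟩, ⟨2 | 1⟩, ⟨2 | 1⟩, ⟨2 | 1⟩, ⟨2 | 1 1⟩, ⟨2 | 1 1⟩, ⟨2 | 1 1⟩, ⟨2 | 1 2⟩, ⟨2 | 1 3⟩, ⟨2 | 1 3⟩, ⟨2 | 2⟩, ⟨2 | 2⟩, ⟨2 | 2⟩, ⟨2 | 2 2⟩, ⟨2 | 3 3⟩, ⟨3 | 0⟩, ⟨3 | 1⟩, ⟨3 | 1⟩, ⟨3 | 1⟩, ⟨3 | 1⟩]


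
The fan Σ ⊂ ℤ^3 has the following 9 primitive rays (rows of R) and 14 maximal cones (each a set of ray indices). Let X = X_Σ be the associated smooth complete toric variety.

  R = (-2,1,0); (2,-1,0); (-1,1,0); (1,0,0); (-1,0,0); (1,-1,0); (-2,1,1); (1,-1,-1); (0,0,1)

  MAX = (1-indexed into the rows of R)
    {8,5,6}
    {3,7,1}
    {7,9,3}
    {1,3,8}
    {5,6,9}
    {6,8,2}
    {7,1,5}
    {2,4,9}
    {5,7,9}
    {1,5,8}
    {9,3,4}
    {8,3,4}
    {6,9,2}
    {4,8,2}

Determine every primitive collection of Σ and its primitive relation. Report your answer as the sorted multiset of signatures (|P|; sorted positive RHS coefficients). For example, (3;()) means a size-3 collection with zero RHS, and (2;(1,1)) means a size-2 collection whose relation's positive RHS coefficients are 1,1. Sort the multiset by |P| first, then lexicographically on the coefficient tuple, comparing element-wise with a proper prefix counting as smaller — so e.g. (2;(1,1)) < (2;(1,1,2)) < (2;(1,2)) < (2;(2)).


15 collections generate NE(X_Σ); each relation:

  {1,2}:  v_{1} + v_{2} = 0  ⇒ sig = (2;())
  {3,6}:  v_{3} + v_{6} = 0  ⇒ sig = (2;())
  {4,5}:  v_{4} + v_{5} = 0  ⇒ sig = (2;())
  {1,4}:  v_{1} + v_{4} = v_{3}  ⇒ sig = (2;(1))
  {1,6}:  v_{1} + v_{6} = v_{5}  ⇒ sig = (2;(1))
  {1,9}:  v_{1} + v_{9} = v_{7}  ⇒ sig = (2;(1))
  {2,3}:  v_{2} + v_{3} = v_{4}  ⇒ sig = (2;(1))
  {2,5}:  v_{2} + v_{5} = v_{6}  ⇒ sig = (2;(1))
  {2,7}:  v_{2} + v_{7} = v_{9}  ⇒ sig = (2;(1))
  {3,5}:  v_{3} + v_{5} = v_{1}  ⇒ sig = (2;(1))
  {4,6}:  v_{4} + v_{6} = v_{2}  ⇒ sig = (2;(1))
  {7,8}:  v_{7} + v_{8} = v_{5}  ⇒ sig = (2;(1))
  {8,9}:  v_{8} + v_{9} = v_{6}  ⇒ sig = (2;(1))
  {4,7}:  v_{4} + v_{7} = v_{3} + v_{9}  ⇒ sig = (2;(1,1))
  {6,7}:  v_{6} + v_{7} = v_{5} + v_{9}  ⇒ sig = (2;(1,1))

Sorted signature multiset PRS(X):
{ (2;()) ×3,  (2;(1)) ×10,  (2;(1,1)) ×2 }


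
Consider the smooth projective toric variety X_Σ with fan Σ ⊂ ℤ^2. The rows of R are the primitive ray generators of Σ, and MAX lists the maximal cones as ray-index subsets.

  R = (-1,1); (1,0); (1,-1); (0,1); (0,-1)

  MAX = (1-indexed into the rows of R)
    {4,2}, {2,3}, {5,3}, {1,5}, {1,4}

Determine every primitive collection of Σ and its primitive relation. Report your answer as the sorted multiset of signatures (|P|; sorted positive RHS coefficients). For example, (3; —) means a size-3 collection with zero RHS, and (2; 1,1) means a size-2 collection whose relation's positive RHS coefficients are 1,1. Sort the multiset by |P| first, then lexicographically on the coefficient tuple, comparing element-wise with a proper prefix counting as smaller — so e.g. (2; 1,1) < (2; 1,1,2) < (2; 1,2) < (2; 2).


Δ(Σ) — 5 vertices, 5 min non-faces:

  P = {1,3}:  v_{1} + v_{3} = 0  ⟹  sig = (2; —)
  P = {4,5}:  v_{4} + v_{5} = 0  ⟹  sig = (2; —)
  P = {1,2}:  v_{1} + v_{2} = v_{4}  ⟹  sig = (2; 1)
  P = {2,5}:  v_{2} + v_{5} = v_{3}  ⟹  sig = (2; 1)
  P = {3,4}:  v_{3} + v_{4} = v_{2}  ⟹  sig = (2; 1)

Sorted signature multiset PRS(X):
{ (2; —) ×2,  (2; 1) ×3 }


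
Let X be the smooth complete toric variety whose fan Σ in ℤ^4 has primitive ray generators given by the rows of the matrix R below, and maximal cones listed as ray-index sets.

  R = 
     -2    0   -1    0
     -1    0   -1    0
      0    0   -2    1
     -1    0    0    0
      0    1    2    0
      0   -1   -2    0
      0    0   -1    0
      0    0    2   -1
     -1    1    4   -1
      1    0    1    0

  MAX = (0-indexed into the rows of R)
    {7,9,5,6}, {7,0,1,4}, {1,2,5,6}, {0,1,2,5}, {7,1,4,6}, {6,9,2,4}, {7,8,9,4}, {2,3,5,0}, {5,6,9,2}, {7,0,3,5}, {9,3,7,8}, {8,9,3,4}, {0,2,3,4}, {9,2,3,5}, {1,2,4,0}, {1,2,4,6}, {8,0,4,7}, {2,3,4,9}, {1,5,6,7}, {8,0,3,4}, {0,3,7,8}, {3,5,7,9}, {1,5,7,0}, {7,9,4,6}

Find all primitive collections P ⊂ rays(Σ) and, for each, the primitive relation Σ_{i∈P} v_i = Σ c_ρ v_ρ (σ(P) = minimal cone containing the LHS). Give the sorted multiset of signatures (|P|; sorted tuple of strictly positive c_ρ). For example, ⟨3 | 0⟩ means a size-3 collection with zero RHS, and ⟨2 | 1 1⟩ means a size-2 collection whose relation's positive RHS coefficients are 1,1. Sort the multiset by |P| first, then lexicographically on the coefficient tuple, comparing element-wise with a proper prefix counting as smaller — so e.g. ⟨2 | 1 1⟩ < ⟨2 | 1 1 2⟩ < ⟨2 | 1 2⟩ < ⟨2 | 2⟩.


12 minimal non-faces of Δ(Σ) (on 10 rays):

  {1,9}:  v_{1} + v_{9} = 0 ; sig = ⟨2 | 0⟩
  {2,7}:  v_{2} + v_{7} = 0 ; sig = ⟨2 | 0⟩
  {4,5}:  v_{4} + v_{5} = 0 ; sig = ⟨2 | 0⟩
  {0,9}:  v_{0} + v_{9} = v_{3} ; sig = ⟨2 | 1⟩
  {1,3}:  v_{1} + v_{3} = v_{0} ; sig = ⟨2 | 1⟩
  {3,6}:  v_{3} + v_{6} = v_{1} ; sig = ⟨2 | 1⟩
  {2,8}:  v_{2} + v_{8} = v_{3} + v_{4} ; sig = ⟨2 | 1 1⟩
  {5,8}:  v_{5} + v_{8} = v_{3} + v_{7} ; sig = ⟨2 | 1 1⟩
  {1,8}:  v_{1} + v_{8} = v_{0} + v_{4} + v_{7} ; sig = ⟨2 | 1 1 1⟩
  {6,8}:  v_{6} + v_{8} = v_{1} + v_{4} + v_{7} ; sig = ⟨2 | 1 1 1⟩
  {0,6}:  v_{0} + v_{6} = 2·v_{1} ; sig = ⟨2 | 2⟩
  {3,4,7}:  v_{3} + v_{4} + v_{7} = v_{8} ; sig = ⟨3 | 1⟩

Signatures (|P|; sorted positive RHS coefficients), sorted:
    |P|=2: 11 collections, coeffs (), (), (), (1), (1), (1), (1,1), (1,1), (1,1,1), (1,1,1), (2)
    |P|=3: 1 collection, coeffs (1)


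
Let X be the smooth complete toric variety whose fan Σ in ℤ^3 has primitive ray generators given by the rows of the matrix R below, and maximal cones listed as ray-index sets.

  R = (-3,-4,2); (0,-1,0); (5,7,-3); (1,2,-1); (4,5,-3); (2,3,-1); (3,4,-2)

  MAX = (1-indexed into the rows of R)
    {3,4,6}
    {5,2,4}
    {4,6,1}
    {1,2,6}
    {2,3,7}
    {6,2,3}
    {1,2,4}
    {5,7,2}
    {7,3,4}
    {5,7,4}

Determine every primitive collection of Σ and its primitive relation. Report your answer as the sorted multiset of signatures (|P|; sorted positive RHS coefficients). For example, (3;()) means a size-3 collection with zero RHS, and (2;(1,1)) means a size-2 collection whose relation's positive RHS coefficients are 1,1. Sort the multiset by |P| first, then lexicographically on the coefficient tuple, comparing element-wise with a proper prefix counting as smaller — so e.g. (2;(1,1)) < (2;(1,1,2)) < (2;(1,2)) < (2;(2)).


Δ(Σ) — 7 vertices, 9 min non-faces:

  {1,7}:  v_{1} + v_{7} = 0  ⇒ sig = (2;())
  {1,3}:  v_{1} + v_{3} = v_{6}  ⇒ sig = (2;(1))
  {6,7}:  v_{6} + v_{7} = v_{3}  ⇒ sig = (2;(1))
  {1,5}:  v_{1} + v_{5} = v_{2} + v_{4}  ⇒ sig = (2;(1,1))
  {5,6}:  v_{5} + v_{6} = 2·v_{7}  ⇒ sig = (2;(2))
  {3,5}:  v_{3} + v_{5} = 3·v_{7}  ⇒ sig = (2;(3))
  {2,4,6}:  v_{2} + v_{4} + v_{6} = v_{7}  ⇒ sig = (3;(1))
  {2,4,7}:  v_{2} + v_{4} + v_{7} = v_{5}  ⇒ sig = (3;(1))
  {2,3,4}:  v_{2} + v_{3} + v_{4} = 2·v_{7}  ⇒ sig = (3;(2))

so the primitive-relation signature multiset is
    |P|=2: 6 collections, coeffs (), (1), (1), (1,1), (2), (3)
    |P|=3: 3 collections, coeffs (1), (1), (2)


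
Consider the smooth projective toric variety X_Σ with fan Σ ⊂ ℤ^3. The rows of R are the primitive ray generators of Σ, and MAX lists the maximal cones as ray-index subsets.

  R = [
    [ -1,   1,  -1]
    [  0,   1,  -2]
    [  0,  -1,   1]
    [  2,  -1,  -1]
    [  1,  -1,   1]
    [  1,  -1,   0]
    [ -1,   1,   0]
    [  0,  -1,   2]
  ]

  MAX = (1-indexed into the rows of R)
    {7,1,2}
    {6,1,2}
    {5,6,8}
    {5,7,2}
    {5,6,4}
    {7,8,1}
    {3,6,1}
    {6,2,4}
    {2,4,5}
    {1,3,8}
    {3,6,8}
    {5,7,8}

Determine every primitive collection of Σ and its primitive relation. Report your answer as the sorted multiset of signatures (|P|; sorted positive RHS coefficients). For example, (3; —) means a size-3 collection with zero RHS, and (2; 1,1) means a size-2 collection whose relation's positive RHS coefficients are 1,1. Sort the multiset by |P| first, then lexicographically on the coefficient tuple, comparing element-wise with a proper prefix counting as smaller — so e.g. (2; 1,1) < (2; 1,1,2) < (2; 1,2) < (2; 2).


12 collections generate NE(X_Σ); each relation:

  P={1,5}:  v_{1} + v_{5} = 0  ⟹  sig = (2; —)
  P={2,8}:  v_{2} + v_{8} = 0  ⟹  sig = (2; —)
  P={6,7}:  v_{6} + v_{7} = 0  ⟹  sig = (2; —)
  P={1,4}:  v_{1} + v_{4} = v_{2} + v_{6}  ⟹  sig = (2; 1,1)
  P={2,3}:  v_{2} + v_{3} = v_{1} + v_{6}  ⟹  sig = (2; 1,1)
  P={3,5}:  v_{3} + v_{5} = v_{6} + v_{8}  ⟹  sig = (2; 1,1)
  P={3,7}:  v_{3} + v_{7} = v_{1} + v_{8}  ⟹  sig = (2; 1,1)
  P={4,7}:  v_{4} + v_{7} = v_{2} + v_{5}  ⟹  sig = (2; 1,1)
  P={4,8}:  v_{4} + v_{8} = v_{5} + v_{6}  ⟹  sig = (2; 1,1)
  P={3,4}:  v_{3} + v_{4} = 2·v_{6}  ⟹  sig = (2; 2)
  P={1,6,8}:  v_{1} + v_{6} + v_{8} = v_{3}  ⟹  sig = (3; 1)
  P={2,5,6}:  v_{2} + v_{5} + v_{6} = v_{4}  ⟹  sig = (3; 1)

Hence PRS(X_Σ) =
{ (2; —) ×3,  (2; 1,1) ×6,  (2; 2),  (3; 1) ×2 }


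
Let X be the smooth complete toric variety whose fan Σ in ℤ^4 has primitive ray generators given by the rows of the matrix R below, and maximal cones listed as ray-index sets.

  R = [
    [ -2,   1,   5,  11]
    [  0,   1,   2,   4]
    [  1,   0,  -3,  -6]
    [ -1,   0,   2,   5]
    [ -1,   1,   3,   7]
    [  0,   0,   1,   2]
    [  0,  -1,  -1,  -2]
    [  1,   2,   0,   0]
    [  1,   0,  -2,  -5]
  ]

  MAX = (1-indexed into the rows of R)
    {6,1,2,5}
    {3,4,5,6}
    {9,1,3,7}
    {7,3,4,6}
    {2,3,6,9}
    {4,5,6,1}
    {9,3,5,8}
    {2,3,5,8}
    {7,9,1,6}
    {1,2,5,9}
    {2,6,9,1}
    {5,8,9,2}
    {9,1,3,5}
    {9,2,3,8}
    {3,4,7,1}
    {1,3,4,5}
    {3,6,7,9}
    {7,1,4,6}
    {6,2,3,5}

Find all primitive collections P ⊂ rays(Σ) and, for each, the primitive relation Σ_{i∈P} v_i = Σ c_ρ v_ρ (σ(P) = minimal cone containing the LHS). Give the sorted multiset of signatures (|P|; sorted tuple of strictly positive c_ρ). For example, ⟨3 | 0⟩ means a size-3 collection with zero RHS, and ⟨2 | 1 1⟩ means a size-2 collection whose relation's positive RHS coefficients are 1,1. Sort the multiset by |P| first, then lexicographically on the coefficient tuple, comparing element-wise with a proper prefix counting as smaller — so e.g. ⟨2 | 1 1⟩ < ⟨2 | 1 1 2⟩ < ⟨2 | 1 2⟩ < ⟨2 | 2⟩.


Primitive collections (12):

  P={4,9}:  v_{4} + v_{9} = 0  ⇒ sig = ⟨2 | 0⟩
  P={2,7}:  v_{2} + v_{7} = v_{6}  ⇒ sig = ⟨2 | 1⟩
  P={5,7}:  v_{5} + v_{7} = v_{4}  ⇒ sig = ⟨2 | 1⟩
  P={2,4}:  v_{2} + v_{4} = v_{5} + v_{6}  ⇒ sig = ⟨2 | 1 1⟩
  P={7,8}:  v_{7} + v_{8} = v_{2} + v_{3}  ⇒ sig = ⟨2 | 1 1⟩
  P={4,8}:  v_{4} + v_{8} = v_{2} + v_{3} + v_{5}  ⇒ sig = ⟨2 | 1 1 1⟩
  P={6,8}:  v_{6} + v_{8} = 2·v_{2} + v_{3}  ⇒ sig = ⟨2 | 1 2⟩
  P={1,8}:  v_{1} + v_{8} = 3·v_{5} + 2·v_{9}  ⇒ sig = ⟨2 | 2 3⟩
  P={1,3,6}:  v_{1} + v_{3} + v_{6} = v_{5}  ⇒ sig = ⟨3 | 1⟩
  P={5,6,9}:  v_{5} + v_{6} + v_{9} = v_{2}  ⇒ sig = ⟨3 | 1⟩
  P={1,2,3}:  v_{1} + v_{2} + v_{3} = 2·v_{5} + v_{9}  ⇒ sig = ⟨3 | 1 2⟩
  P={2,3,5,9}:  v_{2} + v_{3} + v_{5} + v_{9} = v_{8}  ⇒ sig = ⟨4 | 1⟩

Hence PRS(X_Σ) =
    ⟨2 | 0⟩
    ⟨2 | 1⟩
    ⟨2 | 1⟩
    ⟨2 | 1 1⟩
    ⟨2 | 1 1⟩
    ⟨2 | 1 1 1⟩
    ⟨2 | 1 2⟩
    ⟨2 | 2 3⟩
    ⟨3 | 1⟩
    ⟨3 | 1⟩
    ⟨3 | 1 2⟩
    ⟨4 | 1⟩


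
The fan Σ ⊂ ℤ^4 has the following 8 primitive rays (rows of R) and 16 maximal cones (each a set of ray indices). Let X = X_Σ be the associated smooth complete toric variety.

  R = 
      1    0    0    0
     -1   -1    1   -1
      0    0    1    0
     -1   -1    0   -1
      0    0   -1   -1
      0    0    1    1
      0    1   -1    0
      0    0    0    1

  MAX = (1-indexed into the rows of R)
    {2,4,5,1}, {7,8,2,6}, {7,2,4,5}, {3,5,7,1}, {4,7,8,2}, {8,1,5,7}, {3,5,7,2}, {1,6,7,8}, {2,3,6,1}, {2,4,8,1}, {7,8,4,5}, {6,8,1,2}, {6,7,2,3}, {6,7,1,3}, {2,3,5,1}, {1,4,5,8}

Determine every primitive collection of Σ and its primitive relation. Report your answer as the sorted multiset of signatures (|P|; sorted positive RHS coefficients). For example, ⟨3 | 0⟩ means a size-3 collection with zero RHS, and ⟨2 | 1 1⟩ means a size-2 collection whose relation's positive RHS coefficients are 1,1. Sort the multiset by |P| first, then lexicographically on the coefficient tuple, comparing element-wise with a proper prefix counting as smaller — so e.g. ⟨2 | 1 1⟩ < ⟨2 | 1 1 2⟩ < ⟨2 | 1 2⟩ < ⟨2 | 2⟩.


7 collections generate NE(X_Σ); each relation:

  • {5,6}:  v_{5} + v_{6} = 0  so sig = ⟨2 | 0⟩
  • {3,4}:  v_{3} + v_{4} = v_{2}  so sig = ⟨2 | 1⟩
  • {3,8}:  v_{3} + v_{8} = v_{6}  so sig = ⟨2 | 1⟩
  • {4,6}:  v_{4} + v_{6} = v_{2} + v_{8}  so sig = ⟨2 | 1 1⟩
  • {1,4,7}:  v_{1} + v_{4} + v_{7} = v_{5}  so sig = ⟨3 | 1⟩
  • {2,5,8}:  v_{2} + v_{5} + v_{8} = v_{4}  so sig = ⟨3 | 1⟩
  • {1,2,7}:  v_{1} + v_{2} + v_{7} = v_{3} + v_{5}  so sig = ⟨3 | 1 1⟩

Hence PRS(X_Σ) =
    ⟨2 | 0⟩
    ⟨2 | 1⟩
    ⟨2 | 1⟩
    ⟨2 | 1 1⟩
    ⟨3 | 1⟩
    ⟨3 | 1⟩
    ⟨3 | 1 1⟩


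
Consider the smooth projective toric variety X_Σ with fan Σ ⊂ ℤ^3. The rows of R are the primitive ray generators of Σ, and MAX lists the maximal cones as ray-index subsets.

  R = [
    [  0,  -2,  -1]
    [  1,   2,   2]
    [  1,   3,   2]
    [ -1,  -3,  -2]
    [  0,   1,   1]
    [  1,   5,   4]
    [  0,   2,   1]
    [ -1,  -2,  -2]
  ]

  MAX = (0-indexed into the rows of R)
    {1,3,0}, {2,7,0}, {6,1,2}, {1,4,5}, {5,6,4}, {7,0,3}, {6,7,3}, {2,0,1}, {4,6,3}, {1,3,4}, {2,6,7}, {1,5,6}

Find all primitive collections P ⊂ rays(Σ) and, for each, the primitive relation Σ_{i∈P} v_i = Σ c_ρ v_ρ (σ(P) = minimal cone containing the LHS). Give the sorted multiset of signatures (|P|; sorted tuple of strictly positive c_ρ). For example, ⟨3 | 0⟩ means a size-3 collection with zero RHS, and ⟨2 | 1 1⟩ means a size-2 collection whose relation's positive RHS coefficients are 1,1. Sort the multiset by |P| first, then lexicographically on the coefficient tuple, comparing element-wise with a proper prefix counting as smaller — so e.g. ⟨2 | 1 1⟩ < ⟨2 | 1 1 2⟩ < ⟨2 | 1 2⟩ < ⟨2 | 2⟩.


Σ has 12 primitive collections:

  P={0,6}:  v_{0} + v_{6} = 0 ; sig = ⟨2 | 0⟩
  P={1,7}:  v_{1} + v_{7} = 0 ; sig = ⟨2 | 0⟩
  P={2,3}:  v_{2} + v_{3} = 0 ; sig = ⟨2 | 0⟩
  P={0,4}:  v_{0} + v_{4} = v_{1} + v_{3} ; sig = ⟨2 | 1 1⟩
  P={0,5}:  v_{0} + v_{5} = v_{1} + v_{4} ; sig = ⟨2 | 1 1⟩
  P={2,4}:  v_{2} + v_{4} = v_{1} + v_{6} ; sig = ⟨2 | 1 1⟩
  P={4,7}:  v_{4} + v_{7} = v_{3} + v_{6} ; sig = ⟨2 | 1 1⟩
  P={5,7}:  v_{5} + v_{7} = v_{4} + v_{6} ; sig = ⟨2 | 1 1⟩
  P={3,5}:  v_{3} + v_{5} = 2·v_{4} ; sig = ⟨2 | 2⟩
  P={2,5}:  v_{2} + v_{5} = 2·v_{1} + 2·v_{6} ; sig = ⟨2 | 2 2⟩
  P={1,3,6}:  v_{1} + v_{3} + v_{6} = v_{4} ; sig = ⟨3 | 1⟩
  P={1,4,6}:  v_{1} + v_{4} + v_{6} = v_{5} ; sig = ⟨3 | 1⟩

so the primitive-relation signature multiset is
[⟨2 | 0⟩, ⟨2 | 0⟩, ⟨2 | 0⟩, ⟨2 | 1 1⟩, ⟨2 | 1 1⟩, ⟨2 | 1 1⟩, ⟨2 | 1 1⟩, ⟨2 | 1 1⟩, ⟨2 | 2⟩, ⟨2 | 2 2⟩, ⟨3 | 1⟩, ⟨3 | 1⟩]


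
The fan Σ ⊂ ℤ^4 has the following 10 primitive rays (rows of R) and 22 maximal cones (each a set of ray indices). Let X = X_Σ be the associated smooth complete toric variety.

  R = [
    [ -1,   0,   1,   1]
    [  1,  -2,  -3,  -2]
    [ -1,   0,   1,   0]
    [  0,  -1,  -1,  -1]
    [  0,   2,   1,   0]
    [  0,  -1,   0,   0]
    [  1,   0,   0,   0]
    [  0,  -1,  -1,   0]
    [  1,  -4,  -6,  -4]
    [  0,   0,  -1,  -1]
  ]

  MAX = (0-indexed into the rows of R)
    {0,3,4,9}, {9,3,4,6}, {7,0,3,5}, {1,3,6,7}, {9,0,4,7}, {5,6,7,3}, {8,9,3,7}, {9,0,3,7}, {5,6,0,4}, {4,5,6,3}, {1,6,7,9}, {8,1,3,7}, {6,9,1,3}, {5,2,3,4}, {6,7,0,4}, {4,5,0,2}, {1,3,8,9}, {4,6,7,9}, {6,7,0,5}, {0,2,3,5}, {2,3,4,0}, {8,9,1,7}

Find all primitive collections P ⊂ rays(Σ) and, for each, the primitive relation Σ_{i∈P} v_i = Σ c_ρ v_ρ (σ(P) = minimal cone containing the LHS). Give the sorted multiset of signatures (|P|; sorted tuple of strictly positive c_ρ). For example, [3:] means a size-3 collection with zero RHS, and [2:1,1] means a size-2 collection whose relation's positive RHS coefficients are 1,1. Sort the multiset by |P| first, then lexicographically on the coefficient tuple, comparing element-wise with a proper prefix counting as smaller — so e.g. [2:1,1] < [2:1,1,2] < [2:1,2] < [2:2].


Δ(Σ) — 10 vertices, 20 min non-faces:

  • {5,9}:  v_{5} + v_{9} = v_{3} ; sig = [2:1]
  • {0,1}:  v_{0} + v_{1} = v_{3} + v_{7} ; sig = [2:1,1]
  • {2,7}:  v_{2} + v_{7} = v_{0} + v_{3} ; sig = [2:1,1]
  • {1,5}:  v_{1} + v_{5} = 2·v_{3} + v_{6} + v_{7} ; sig = [2:1,1,2]
  • {2,9}:  v_{2} + v_{9} = v_{0} + 2·v_{3} + v_{4} ; sig = [2:1,1,2]
  • {5,8}:  v_{5} + v_{8} = v_{1} + 2·v_{3} + v_{7} ; sig = [2:1,1,2]
  • {2,8}:  v_{2} + v_{8} = 3·v_{3} + v_{7} + v_{9} ; sig = [2:1,1,3]
  • {1,4}:  v_{1} + v_{4} = v_{6} + 2·v_{9} ; sig = [2:1,2]
  • {2,6}:  v_{2} + v_{6} = v_{4} + 2·v_{5} ; sig = [2:1,2]
  • {4,8}:  v_{4} + v_{8} = v_{1} + 2·v_{9} ; sig = [2:1,2]
  • {0,8}:  v_{0} + v_{8} = 2·v_{3} + 2·v_{7} + v_{9} ; sig = [2:1,2,2]
  • {1,2}:  v_{1} + v_{2} = 2·v_{3} ; sig = [2:2]
  • {6,8}:  v_{6} + v_{8} = 2·v_{1} ; sig = [2:2]
  • {0,6,9}:  v_{0} + v_{6} + v_{9} = 0 ; sig = [3:]
  • {4,5,7}:  v_{4} + v_{5} + v_{7} = 0 ; sig = [3:]
  • {0,3,6}:  v_{0} + v_{3} + v_{6} = v_{5} ; sig = [3:1]
  • {3,4,7}:  v_{3} + v_{4} + v_{7} = v_{9} ; sig = [3:1]
  • {0,3,4,5}:  v_{0} + v_{3} + v_{4} + v_{5} = v_{2} ; sig = [4:1]
  • {1,3,7,9}:  v_{1} + v_{3} + v_{7} + v_{9} = v_{8} ; sig = [4:1]
  • {3,6,7,9}:  v_{3} + v_{6} + v_{7} + v_{9} = v_{1} ; sig = [4:1]

Sorted signature multiset PRS(X):
[[2:1], [2:1,1], [2:1,1], [2:1,1,2], [2:1,1,2], [2:1,1,2], [2:1,1,3], [2:1,2], [2:1,2], [2:1,2], [2:1,2,2], [2:2], [2:2], [3:], [3:], [3:1], [3:1], [4:1], [4:1], [4:1]]


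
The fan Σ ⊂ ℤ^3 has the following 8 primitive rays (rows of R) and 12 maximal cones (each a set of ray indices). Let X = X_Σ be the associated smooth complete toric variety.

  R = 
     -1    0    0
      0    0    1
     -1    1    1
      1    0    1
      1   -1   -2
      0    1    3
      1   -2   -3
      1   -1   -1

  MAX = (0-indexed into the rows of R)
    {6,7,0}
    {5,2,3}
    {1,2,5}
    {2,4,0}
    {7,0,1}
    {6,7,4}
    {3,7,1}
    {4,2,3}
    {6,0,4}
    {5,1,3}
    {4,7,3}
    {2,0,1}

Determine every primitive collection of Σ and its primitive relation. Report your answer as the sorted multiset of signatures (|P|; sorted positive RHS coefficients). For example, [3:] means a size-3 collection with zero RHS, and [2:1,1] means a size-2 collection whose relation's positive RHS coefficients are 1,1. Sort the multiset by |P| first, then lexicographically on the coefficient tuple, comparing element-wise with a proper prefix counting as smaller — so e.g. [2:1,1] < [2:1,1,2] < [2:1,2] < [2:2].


Primitive collections (12):

  {2,7}:  v_{2} + v_{7} = 0 ; sig = [2:]
  {0,3}:  v_{0} + v_{3} = v_{1} ; sig = [2:1]
  {1,4}:  v_{1} + v_{4} = v_{7} ; sig = [2:1]
  {4,5}:  v_{4} + v_{5} = v_{3} ; sig = [2:1]
  {2,6}:  v_{2} + v_{6} = v_{0} + v_{4} ; sig = [2:1,1]
  {5,6}:  v_{5} + v_{6} = v_{1} + v_{7} ; sig = [2:1,1]
  {5,7}:  v_{5} + v_{7} = v_{1} + v_{3} ; sig = [2:1,1]
  {0,5}:  v_{0} + v_{5} = 2·v_{1} + v_{2} ; sig = [2:1,2]
  {1,6}:  v_{1} + v_{6} = v_{0} + 2·v_{7} ; sig = [2:1,2]
  {3,6}:  v_{3} + v_{6} = 2·v_{7} ; sig = [2:2]
  {0,4,7}:  v_{0} + v_{4} + v_{7} = v_{6} ; sig = [3:1]
  {1,2,3}:  v_{1} + v_{2} + v_{3} = v_{5} ; sig = [3:1]

so the primitive-relation signature multiset is
[[2:], [2:1], [2:1], [2:1], [2:1,1], [2:1,1], [2:1,1], [2:1,2], [2:1,2], [2:2], [3:1], [3:1]]


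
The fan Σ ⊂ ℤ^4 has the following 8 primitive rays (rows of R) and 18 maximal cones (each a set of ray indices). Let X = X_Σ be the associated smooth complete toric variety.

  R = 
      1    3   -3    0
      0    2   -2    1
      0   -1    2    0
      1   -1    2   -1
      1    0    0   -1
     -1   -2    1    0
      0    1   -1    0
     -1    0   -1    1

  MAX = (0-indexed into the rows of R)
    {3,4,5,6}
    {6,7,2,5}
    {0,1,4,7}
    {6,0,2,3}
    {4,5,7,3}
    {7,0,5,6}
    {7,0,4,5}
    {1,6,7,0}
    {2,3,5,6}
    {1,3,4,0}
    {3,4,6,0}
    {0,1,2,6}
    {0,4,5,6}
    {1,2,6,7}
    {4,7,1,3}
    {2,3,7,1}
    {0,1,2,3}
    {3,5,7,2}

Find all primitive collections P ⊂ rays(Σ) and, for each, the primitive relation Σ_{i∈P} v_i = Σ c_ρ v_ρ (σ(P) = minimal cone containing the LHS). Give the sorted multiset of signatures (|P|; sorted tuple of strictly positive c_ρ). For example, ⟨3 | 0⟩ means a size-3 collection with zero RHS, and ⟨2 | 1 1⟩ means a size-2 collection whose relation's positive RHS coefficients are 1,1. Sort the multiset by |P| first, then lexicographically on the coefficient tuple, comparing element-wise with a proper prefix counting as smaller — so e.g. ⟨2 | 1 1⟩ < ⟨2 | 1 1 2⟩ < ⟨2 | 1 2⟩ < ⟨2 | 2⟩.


Δ(Σ) — 8 vertices, 10 min non-faces:

  • {1,5}:  v_{1} + v_{5} = v_{7}  ⟹  sig = ⟨2 | 1⟩
  • {2,4}:  v_{2} + v_{4} = v_{3}  ⟹  sig = ⟨2 | 1⟩
  • {0,2,5}:  v_{0} + v_{2} + v_{5} = 0  ⟹  sig = ⟨3 | 0⟩
  • {3,6,7}:  v_{3} + v_{6} + v_{7} = 0  ⟹  sig = ⟨3 | 0⟩
  • {0,2,7}:  v_{0} + v_{2} + v_{7} = v_{1}  ⟹  sig = ⟨3 | 1⟩
  • {0,3,5}:  v_{0} + v_{3} + v_{5} = v_{4}  ⟹  sig = ⟨3 | 1⟩
  • {1,4,6}:  v_{1} + v_{4} + v_{6} = v_{0}  ⟹  sig = ⟨3 | 1⟩
  • {0,3,7}:  v_{0} + v_{3} + v_{7} = v_{1} + v_{4}  ⟹  sig = ⟨3 | 1 1⟩
  • {1,3,6}:  v_{1} + v_{3} + v_{6} = v_{0} + v_{2}  ⟹  sig = ⟨3 | 1 1⟩
  • {4,6,7}:  v_{4} + v_{6} + v_{7} = v_{0} + v_{5}  ⟹  sig = ⟨3 | 1 1⟩

Signatures (|P|; sorted positive RHS coefficients), sorted:
    |P|=2: 2 collections, coeffs (1), (1)
    |P|=3: 8 collections, coeffs (), (), (1), (1), (1), (1,1), (1,1), (1,1)


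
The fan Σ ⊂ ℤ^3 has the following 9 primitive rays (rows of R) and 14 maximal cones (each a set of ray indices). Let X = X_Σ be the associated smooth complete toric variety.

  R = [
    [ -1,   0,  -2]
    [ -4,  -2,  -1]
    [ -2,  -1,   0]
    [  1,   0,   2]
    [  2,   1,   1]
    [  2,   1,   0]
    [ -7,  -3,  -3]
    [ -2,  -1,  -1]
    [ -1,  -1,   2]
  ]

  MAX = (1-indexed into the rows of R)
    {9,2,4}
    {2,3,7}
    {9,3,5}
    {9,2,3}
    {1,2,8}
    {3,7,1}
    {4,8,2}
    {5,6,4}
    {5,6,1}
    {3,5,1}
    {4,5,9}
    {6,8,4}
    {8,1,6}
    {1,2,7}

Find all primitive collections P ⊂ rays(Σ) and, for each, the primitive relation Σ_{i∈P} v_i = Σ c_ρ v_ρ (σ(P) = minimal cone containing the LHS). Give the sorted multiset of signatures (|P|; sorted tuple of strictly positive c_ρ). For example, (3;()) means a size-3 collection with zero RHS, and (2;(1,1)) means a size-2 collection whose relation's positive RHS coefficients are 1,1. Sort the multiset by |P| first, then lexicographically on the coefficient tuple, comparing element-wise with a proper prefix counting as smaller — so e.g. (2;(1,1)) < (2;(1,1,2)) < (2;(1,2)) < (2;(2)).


16 collections generate NE(X_Σ); each relation:

  P={1,4}:  v_{1} + v_{4} = 0 ; sig = (2;())
  P={3,6}:  v_{3} + v_{6} = 0 ; sig = (2;())
  P={5,8}:  v_{5} + v_{8} = 0 ; sig = (2;())
  P={1,9}:  v_{1} + v_{9} = v_{3} ; sig = (2;(1))
  P={2,5}:  v_{2} + v_{5} = v_{3} ; sig = (2;(1))
  P={2,6}:  v_{2} + v_{6} = v_{8} ; sig = (2;(1))
  P={3,4}:  v_{3} + v_{4} = v_{9} ; sig = (2;(1))
  P={3,8}:  v_{3} + v_{8} = v_{2} ; sig = (2;(1))
  P={6,9}:  v_{6} + v_{9} = v_{4} ; sig = (2;(1))
  P={4,7}:  v_{4} + v_{7} = v_{2} + v_{3} ; sig = (2;(1,1))
  P={6,7}:  v_{6} + v_{7} = v_{1} + v_{2} ; sig = (2;(1,1))
  P={8,9}:  v_{8} + v_{9} = v_{2} + v_{4} ; sig = (2;(1,1))
  P={5,7}:  v_{5} + v_{7} = v_{1} + 2·v_{3} ; sig = (2;(1,2))
  P={7,8}:  v_{7} + v_{8} = v_{1} + 2·v_{2} ; sig = (2;(1,2))
  P={7,9}:  v_{7} + v_{9} = v_{2} + 2·v_{3} ; sig = (2;(1,2))
  P={1,2,3}:  v_{1} + v_{2} + v_{3} = v_{7} ; sig = (3;(1))

Sorted signature multiset PRS(X):
    (2;())
    (2;())
    (2;())
    (2;(1))
    (2;(1))
    (2;(1))
    (2;(1))
    (2;(1))
    (2;(1))
    (2;(1,1))
    (2;(1,1))
    (2;(1,1))
    (2;(1,2))
    (2;(1,2))
    (2;(1,2))
    (3;(1))


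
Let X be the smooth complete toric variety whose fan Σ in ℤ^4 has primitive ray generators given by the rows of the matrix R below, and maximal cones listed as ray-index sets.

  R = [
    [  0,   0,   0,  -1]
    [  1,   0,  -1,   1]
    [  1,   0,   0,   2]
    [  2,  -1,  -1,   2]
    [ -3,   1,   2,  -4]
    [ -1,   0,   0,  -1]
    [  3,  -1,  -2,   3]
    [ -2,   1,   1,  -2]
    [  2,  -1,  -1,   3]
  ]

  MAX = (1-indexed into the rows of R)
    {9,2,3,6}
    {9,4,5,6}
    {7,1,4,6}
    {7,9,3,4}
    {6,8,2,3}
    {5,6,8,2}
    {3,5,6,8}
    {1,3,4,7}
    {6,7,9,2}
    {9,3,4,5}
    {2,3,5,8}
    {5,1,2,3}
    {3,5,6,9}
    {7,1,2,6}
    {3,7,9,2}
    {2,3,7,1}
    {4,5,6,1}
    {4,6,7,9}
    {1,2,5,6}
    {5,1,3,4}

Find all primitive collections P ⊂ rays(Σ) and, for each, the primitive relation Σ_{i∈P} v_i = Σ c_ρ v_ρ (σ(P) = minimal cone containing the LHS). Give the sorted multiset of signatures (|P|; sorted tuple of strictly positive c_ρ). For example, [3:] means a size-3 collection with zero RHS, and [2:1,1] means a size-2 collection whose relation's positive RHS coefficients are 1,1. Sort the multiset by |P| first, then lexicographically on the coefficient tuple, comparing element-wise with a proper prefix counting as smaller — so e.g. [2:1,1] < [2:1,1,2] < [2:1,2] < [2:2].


Primitive collections (12):

  P = {4,8}:  v_{4} + v_{8} = 0  →  sig = [2:]
  P = {1,9}:  v_{1} + v_{9} = v_{4}  →  sig = [2:1]
  P = {2,4}:  v_{2} + v_{4} = v_{7}  →  sig = [2:1]
  P = {5,7}:  v_{5} + v_{7} = v_{1}  →  sig = [2:1]
  P = {7,8}:  v_{7} + v_{8} = v_{2}  →  sig = [2:1]
  P = {1,8}:  v_{1} + v_{8} = v_{2} + v_{5}  →  sig = [2:1,1]
  P = {8,9}:  v_{8} + v_{9} = v_{3} + v_{6}  →  sig = [2:1,1]
  P = {1,3,6}:  v_{1} + v_{3} + v_{6} = 0  →  sig = [3:]
  P = {2,5,9}:  v_{2} + v_{5} + v_{9} = 0  →  sig = [3:]
  P = {3,4,6}:  v_{3} + v_{4} + v_{6} = v_{9}  →  sig = [3:1]
  P = {3,6,7}:  v_{3} + v_{6} + v_{7} = v_{2} + v_{9}  →  sig = [3:1,1]
  P = {2,3,5,6}:  v_{2} + v_{3} + v_{5} + v_{6} = v_{8}  →  sig = [4:1]

Sorted signature multiset PRS(X):
{ [2:],  [2:1] ×4,  [2:1,1] ×2,  [3:] ×2,  [3:1],  [3:1,1],  [4:1] }


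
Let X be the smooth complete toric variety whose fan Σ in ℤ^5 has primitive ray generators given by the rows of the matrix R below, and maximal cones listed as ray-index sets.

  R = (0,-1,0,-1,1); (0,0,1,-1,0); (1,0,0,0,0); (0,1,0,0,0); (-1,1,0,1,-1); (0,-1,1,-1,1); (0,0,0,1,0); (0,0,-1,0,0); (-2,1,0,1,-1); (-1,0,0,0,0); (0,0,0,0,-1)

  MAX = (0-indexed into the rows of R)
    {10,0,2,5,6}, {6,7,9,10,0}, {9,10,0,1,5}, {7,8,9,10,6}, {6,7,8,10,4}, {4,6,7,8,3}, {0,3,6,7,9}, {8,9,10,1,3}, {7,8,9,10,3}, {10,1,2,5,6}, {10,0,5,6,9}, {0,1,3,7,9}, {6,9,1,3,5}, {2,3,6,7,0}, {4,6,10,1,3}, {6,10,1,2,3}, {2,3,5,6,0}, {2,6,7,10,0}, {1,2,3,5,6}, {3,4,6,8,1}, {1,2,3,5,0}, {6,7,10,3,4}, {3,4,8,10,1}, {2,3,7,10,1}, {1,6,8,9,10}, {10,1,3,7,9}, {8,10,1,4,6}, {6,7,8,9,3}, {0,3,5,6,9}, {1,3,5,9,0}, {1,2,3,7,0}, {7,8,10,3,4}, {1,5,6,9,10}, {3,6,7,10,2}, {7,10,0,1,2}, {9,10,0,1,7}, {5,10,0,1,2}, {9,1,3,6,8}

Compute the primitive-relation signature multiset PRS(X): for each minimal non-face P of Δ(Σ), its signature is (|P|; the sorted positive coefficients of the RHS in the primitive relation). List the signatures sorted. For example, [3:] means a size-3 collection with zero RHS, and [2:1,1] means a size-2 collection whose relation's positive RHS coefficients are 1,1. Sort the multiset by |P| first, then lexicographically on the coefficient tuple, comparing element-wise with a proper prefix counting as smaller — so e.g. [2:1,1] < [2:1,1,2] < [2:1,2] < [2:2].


17 minimal non-faces of Δ(Σ) (on 11 rays):

  P = {2,9}:  v_{2} + v_{9} = 0  ⟹  sig = [2:]
  P = {0,4}:  v_{0} + v_{4} = v_{9}  ⟹  sig = [2:1]
  P = {2,8}:  v_{2} + v_{8} = v_{4}  ⟹  sig = [2:1]
  P = {4,9}:  v_{4} + v_{9} = v_{8}  ⟹  sig = [2:1]
  P = {5,7}:  v_{5} + v_{7} = v_{0}  ⟹  sig = [2:1]
  P = {2,4}:  v_{2} + v_{4} = v_{3} + v_{6} + v_{10}  ⟹  sig = [2:1,1,1]
  P = {4,5}:  v_{4} + v_{5} = v_{1} + v_{6} + v_{9}  ⟹  sig = [2:1,1,1]
  P = {5,8}:  v_{5} + v_{8} = v_{1} + v_{6} + 2·v_{9}  ⟹  sig = [2:1,1,2]
  P = {0,8}:  v_{0} + v_{8} = 2·v_{9}  ⟹  sig = [2:2]
  P = {1,6,7}:  v_{1} + v_{6} + v_{7} = 0  ⟹  sig = [3:]
  P = {0,1,6}:  v_{0} + v_{1} + v_{6} = v_{5}  ⟹  sig = [3:1]
  P = {3,5,10}:  v_{3} + v_{5} + v_{10} = v_{1}  ⟹  sig = [3:1]
  P = {0,3,10}:  v_{0} + v_{3} + v_{10} = v_{1} + v_{7}  ⟹  sig = [3:1,1]
  P = {1,4,7}:  v_{1} + v_{4} + v_{7} = v_{3} + v_{9} + v_{10}  ⟹  sig = [3:1,1,1]
  P = {1,7,8}:  v_{1} + v_{7} + v_{8} = v_{3} + 2·v_{9} + v_{10}  ⟹  sig = [3:1,1,2]
  P = {3,6,9,10}:  v_{3} + v_{6} + v_{9} + v_{10} = v_{4}  ⟹  sig = [4:1]
  P = {3,6,8,10}:  v_{3} + v_{6} + v_{8} + v_{10} = 2·v_{4}  ⟹  sig = [4:2]

Hence PRS(X_Σ) =
{ [2:],  [2:1] ×4,  [2:1,1,1] ×2,  [2:1,1,2],  [2:2],  [3:],  [3:1] ×2,  [3:1,1],  [3:1,1,1],  [3:1,1,2],  [4:1],  [4:2] }
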